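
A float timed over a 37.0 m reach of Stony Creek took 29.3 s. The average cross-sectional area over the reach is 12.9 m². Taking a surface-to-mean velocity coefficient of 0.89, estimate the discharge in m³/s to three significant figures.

v_surface = L / t̄ = 37.0 / 29.3 = 1.263 m/s
v_mean = 0.89 × 1.263 = 1.124 m/s
Q = A × v_mean = 12.9 × 1.124 = 14.50 m³/s

14.5 m³/s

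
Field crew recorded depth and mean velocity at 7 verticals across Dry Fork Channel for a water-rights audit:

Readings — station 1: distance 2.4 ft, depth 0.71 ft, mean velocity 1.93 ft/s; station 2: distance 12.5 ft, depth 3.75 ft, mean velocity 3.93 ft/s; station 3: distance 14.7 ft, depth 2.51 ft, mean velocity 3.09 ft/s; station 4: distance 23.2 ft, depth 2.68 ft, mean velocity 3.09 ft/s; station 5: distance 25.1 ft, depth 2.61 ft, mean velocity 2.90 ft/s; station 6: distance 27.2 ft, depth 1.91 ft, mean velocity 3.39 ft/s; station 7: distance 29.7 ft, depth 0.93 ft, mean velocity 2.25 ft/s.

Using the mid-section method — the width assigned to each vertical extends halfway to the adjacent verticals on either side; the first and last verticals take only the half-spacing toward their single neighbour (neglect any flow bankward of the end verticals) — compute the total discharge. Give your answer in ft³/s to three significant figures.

w_1 = (12.5 − 2.4)/2 = 5.05 ft; q_1 = 1.93 × 0.71 × 5.05 = 6.920 ft³/s
w_2 = (14.7 − 2.4)/2 = 6.15 ft; q_2 = 3.93 × 3.75 × 6.15 = 90.64 ft³/s
w_3 = (23.2 − 12.5)/2 = 5.35 ft; q_3 = 3.09 × 2.51 × 5.35 = 41.49 ft³/s
w_4 = (25.1 − 14.7)/2 = 5.2 ft; q_4 = 3.09 × 2.68 × 5.2 = 43.06 ft³/s
w_5 = (27.2 − 23.2)/2 = 2 ft; q_5 = 2.90 × 2.61 × 2 = 15.14 ft³/s
w_6 = (29.7 − 25.1)/2 = 2.3 ft; q_6 = 3.39 × 1.91 × 2.3 = 14.89 ft³/s
w_7 = (29.7 − 27.2)/2 = 1.25 ft; q_7 = 2.25 × 0.93 × 1.25 = 2.616 ft³/s
Q = Σ qᵢ = 214.8 ft³/s

215 ft³/s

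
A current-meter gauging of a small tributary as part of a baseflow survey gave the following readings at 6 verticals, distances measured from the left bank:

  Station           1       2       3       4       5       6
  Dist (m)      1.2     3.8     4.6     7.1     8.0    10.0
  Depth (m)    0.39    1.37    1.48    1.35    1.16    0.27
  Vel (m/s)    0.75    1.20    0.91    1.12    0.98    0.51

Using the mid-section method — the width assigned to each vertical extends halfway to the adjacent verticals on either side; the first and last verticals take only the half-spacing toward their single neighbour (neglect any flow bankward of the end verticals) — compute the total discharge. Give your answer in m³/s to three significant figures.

w_1 = (3.8 − 1.2)/2 = 1.3 m; q_1 = 0.75 × 0.39 × 1.3 = 0.3803 m³/s
w_2 = (4.6 − 1.2)/2 = 1.7 m; q_2 = 1.20 × 1.37 × 1.7 = 2.795 m³/s
w_3 = (7.1 − 3.8)/2 = 1.65 m; q_3 = 0.91 × 1.48 × 1.65 = 2.222 m³/s
w_4 = (8.0 − 4.6)/2 = 1.7 m; q_4 = 1.12 × 1.35 × 1.7 = 2.570 m³/s
w_5 = (10.0 − 7.1)/2 = 1.45 m; q_5 = 0.98 × 1.16 × 1.45 = 1.648 m³/s
w_6 = (10.0 − 8.0)/2 = 1 m; q_6 = 0.51 × 0.27 × 1 = 0.1377 m³/s
Q = Σ qᵢ = 9.754 m³/s

9.75 m³/s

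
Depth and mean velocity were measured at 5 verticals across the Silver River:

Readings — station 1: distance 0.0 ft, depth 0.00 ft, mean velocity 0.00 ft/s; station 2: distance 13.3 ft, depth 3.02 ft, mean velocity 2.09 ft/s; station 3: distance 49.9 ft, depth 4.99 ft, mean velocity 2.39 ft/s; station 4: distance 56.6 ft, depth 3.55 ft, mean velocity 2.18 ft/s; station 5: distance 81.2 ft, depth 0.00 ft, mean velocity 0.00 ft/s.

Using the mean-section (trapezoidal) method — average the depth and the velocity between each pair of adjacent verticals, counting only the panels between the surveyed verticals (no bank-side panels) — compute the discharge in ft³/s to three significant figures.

Panel 1-2: Δb = 13.3 ft, d̄ = (0.00+3.02)/2 = 1.51, v̄ = (0.00+2.09)/2 = 1.045 → q = 13.3×1.51×1.045 = 20.99 ft³/s
Panel 2-3: Δb = 36.6 ft, d̄ = (3.02+4.99)/2 = 4.005, v̄ = (2.09+2.39)/2 = 2.24 → q = 36.6×4.005×2.24 = 328.3 ft³/s
Panel 3-4: Δb = 6.7 ft, d̄ = (4.99+3.55)/2 = 4.27, v̄ = (2.39+2.18)/2 = 2.285 → q = 6.7×4.27×2.285 = 65.37 ft³/s
Panel 4-5: Δb = 24.6 ft, d̄ = (3.55+0.00)/2 = 1.775, v̄ = (2.18+0.00)/2 = 1.09 → q = 24.6×1.775×1.09 = 47.59 ft³/s
Q = Σ q = 462.3 ft³/s

462 ft³/s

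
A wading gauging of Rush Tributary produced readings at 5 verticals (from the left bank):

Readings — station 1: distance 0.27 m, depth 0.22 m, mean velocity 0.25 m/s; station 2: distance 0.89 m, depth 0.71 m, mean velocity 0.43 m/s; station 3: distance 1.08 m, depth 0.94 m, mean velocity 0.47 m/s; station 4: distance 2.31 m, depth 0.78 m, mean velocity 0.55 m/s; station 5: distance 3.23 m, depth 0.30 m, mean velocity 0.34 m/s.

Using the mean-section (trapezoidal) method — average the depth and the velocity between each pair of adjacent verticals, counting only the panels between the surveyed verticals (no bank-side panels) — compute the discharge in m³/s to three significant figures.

0.929 m³/s

Panel 1-2: Δb = 0.62 m, d̄ = (0.22+0.71)/2 = 0.465, v̄ = (0.25+0.43)/2 = 0.34 → q = 0.62×0.465×0.34 = 0.09802 m³/s
Panel 2-3: Δb = 0.19 m, d̄ = (0.71+0.94)/2 = 0.825, v̄ = (0.43+0.47)/2 = 0.45 → q = 0.19×0.825×0.45 = 0.07054 m³/s
Panel 3-4: Δb = 1.23 m, d̄ = (0.94+0.78)/2 = 0.86, v̄ = (0.47+0.55)/2 = 0.51 → q = 1.23×0.86×0.51 = 0.5395 m³/s
Panel 4-5: Δb = 0.92 m, d̄ = (0.78+0.30)/2 = 0.54, v̄ = (0.55+0.34)/2 = 0.445 → q = 0.92×0.54×0.445 = 0.2211 m³/s
Q = Σ q = 0.9291 m³/s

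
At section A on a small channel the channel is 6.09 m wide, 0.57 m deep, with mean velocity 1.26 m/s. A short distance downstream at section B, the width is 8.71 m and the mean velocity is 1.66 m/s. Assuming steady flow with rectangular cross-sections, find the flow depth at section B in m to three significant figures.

0.303 m

Q = A₁V₁ = (6.09×0.57) × 1.26 = 4.374 m³/s
d₂ = Q/(b₂ V₂) = 4.374/(8.71×1.66) = 0.3025 m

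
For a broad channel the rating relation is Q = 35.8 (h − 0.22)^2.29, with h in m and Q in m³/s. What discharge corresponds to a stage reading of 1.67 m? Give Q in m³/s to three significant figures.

Q = 35.8 × (1.67 − 0.22)^2.29 = 35.8 × 1.45^2.29 = 83.83 m³/s

83.8 m³/s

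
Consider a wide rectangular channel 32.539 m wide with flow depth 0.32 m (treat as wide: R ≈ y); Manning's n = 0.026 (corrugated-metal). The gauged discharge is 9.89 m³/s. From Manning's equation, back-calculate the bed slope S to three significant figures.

0.00279

A = b·y = 32.539 × 0.32 = 10.41 m²
Wide channel: R ≈ y = 0.32 m
S = (Q·n / (1·A·R^(2/3)))² = (9.89×0.026 / (1×10.41×0.4678))² = 0.002786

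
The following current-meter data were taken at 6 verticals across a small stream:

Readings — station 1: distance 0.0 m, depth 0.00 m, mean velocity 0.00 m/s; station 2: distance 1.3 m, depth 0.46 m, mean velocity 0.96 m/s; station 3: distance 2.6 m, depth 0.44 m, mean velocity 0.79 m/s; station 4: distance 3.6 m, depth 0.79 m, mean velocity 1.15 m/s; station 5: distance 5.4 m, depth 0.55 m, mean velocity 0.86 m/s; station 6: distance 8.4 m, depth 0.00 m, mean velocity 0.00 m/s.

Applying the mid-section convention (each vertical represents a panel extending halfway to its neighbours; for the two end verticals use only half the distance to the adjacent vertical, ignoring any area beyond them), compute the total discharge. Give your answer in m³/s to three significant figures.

3.38 m³/s

w_2 = (2.6 − 0.0)/2 = 1.3 m; q_2 = 0.96 × 0.46 × 1.3 = 0.5741 m³/s
w_3 = (3.6 − 1.3)/2 = 1.15 m; q_3 = 0.79 × 0.44 × 1.15 = 0.3997 m³/s
w_4 = (5.4 − 2.6)/2 = 1.4 m; q_4 = 1.15 × 0.79 × 1.4 = 1.272 m³/s
w_5 = (8.4 − 3.6)/2 = 2.4 m; q_5 = 0.86 × 0.55 × 2.4 = 1.135 m³/s
Stations 1, 6 contribute zero (depth or velocity is 0).
Q = Σ qᵢ = 3.381 m³/s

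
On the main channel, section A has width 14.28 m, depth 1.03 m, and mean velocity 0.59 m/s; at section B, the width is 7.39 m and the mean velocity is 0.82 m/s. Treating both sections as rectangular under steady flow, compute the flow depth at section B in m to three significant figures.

1.43 m

Q = A₁V₁ = (14.28×1.03) × 0.59 = 8.678 m³/s
d₂ = Q/(b₂ V₂) = 8.678/(7.39×0.82) = 1.432 m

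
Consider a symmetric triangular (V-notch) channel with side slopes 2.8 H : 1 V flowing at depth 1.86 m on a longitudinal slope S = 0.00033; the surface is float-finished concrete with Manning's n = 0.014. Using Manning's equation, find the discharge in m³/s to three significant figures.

11.5 m³/s

A = z·y² = 2.8×1.86² = 9.687 m²
P = 2y√(1+z²) = 2×1.86×√(1+2.8²) = 11.06 m
R = A/P = 9.687/11.06 = 0.8758 m
Q = (1/n)·A·R^(2/3)·S^(1/2) = (1/0.014) × 9.687 × 0.8758^(2/3) × 0.00033^(1/2) = 11.51 m³/s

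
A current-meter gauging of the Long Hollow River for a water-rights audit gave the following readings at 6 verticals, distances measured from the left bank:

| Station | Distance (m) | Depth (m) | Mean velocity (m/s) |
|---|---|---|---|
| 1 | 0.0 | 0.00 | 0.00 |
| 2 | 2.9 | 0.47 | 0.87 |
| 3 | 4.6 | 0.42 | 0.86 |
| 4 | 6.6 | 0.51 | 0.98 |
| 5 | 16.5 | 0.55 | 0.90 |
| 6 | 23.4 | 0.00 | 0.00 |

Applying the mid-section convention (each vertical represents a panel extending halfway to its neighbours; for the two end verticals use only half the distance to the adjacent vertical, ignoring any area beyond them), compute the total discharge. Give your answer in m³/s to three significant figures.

8.74 m³/s

w_2 = (4.6 − 0.0)/2 = 2.3 m; q_2 = 0.87 × 0.47 × 2.3 = 0.9405 m³/s
w_3 = (6.6 − 2.9)/2 = 1.85 m; q_3 = 0.86 × 0.42 × 1.85 = 0.6682 m³/s
w_4 = (16.5 − 4.6)/2 = 5.95 m; q_4 = 0.98 × 0.51 × 5.95 = 2.974 m³/s
w_5 = (23.4 − 6.6)/2 = 8.4 m; q_5 = 0.90 × 0.55 × 8.4 = 4.158 m³/s
Stations 1, 6 contribute zero (depth or velocity is 0).
Q = Σ qᵢ = 8.741 m³/s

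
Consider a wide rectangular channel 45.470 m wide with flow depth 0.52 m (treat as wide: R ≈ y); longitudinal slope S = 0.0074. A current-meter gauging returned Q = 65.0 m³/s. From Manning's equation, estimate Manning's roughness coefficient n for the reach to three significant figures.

0.0202

A = b·y = 45.470 × 0.52 = 23.64 m²
Wide channel: R ≈ y = 0.52 m
n = (1/Q)·A·R^(2/3)·S^(1/2) = (1/65.0) × 23.64 × 0.6466 × 0.08602 = 0.02023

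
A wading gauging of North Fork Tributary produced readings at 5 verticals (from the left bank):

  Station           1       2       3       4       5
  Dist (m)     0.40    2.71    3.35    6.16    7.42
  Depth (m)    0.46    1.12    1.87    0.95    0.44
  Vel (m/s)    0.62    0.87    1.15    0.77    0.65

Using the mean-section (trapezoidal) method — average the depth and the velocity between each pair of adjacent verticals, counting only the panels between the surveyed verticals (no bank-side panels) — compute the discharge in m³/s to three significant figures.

Panel 1-2: Δb = 2.31 m, d̄ = (0.46+1.12)/2 = 0.79, v̄ = (0.62+0.87)/2 = 0.745 → q = 2.31×0.79×0.745 = 1.360 m³/s
Panel 2-3: Δb = 0.64 m, d̄ = (1.12+1.87)/2 = 1.495, v̄ = (0.87+1.15)/2 = 1.01 → q = 0.64×1.495×1.01 = 0.9664 m³/s
Panel 3-4: Δb = 2.81 m, d̄ = (1.87+0.95)/2 = 1.41, v̄ = (1.15+0.77)/2 = 0.96 → q = 2.81×1.41×0.96 = 3.804 m³/s
Panel 4-5: Δb = 1.26 m, d̄ = (0.95+0.44)/2 = 0.695, v̄ = (0.77+0.65)/2 = 0.71 → q = 1.26×0.695×0.71 = 0.6217 m³/s
Q = Σ q = 6.751 m³/s

6.75 m³/s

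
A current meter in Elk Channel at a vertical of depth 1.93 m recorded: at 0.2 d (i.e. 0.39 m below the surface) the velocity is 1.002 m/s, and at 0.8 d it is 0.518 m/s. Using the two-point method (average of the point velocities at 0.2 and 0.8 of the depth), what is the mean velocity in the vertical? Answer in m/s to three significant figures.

v̄ = (1.002 + 0.518) / 2 = 0.7600 m/s

0.760 m/s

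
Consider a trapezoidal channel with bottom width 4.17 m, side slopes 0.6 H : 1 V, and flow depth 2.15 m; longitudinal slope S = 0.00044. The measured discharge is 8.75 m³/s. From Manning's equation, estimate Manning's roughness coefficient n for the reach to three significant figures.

0.0331

A = (b + z·y)·y = (4.17 + 0.6×2.15)×2.15 = 11.74 m²
P = b + 2y√(1+z²) = 4.17 + 2×2.15×√(1+0.6²) = 9.185 m
R = A/P = 11.74/9.185 = 1.278 m
n = (1/Q)·A·R^(2/3)·S^(1/2) = (1/8.75) × 11.74 × 1.178 × 0.02098 = 0.03314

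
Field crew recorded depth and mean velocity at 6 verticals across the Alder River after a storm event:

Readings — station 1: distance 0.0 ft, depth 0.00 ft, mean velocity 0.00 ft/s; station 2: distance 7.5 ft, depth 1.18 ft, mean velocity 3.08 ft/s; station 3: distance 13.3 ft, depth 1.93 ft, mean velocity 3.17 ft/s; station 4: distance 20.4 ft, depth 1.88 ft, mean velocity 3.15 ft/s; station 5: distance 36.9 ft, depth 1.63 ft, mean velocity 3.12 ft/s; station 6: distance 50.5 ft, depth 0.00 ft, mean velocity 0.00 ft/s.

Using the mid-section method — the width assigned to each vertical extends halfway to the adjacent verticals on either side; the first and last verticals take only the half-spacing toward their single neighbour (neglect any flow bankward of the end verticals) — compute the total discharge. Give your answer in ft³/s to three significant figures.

w_2 = (13.3 − 0.0)/2 = 6.65 ft; q_2 = 3.08 × 1.18 × 6.65 = 24.17 ft³/s
w_3 = (20.4 − 7.5)/2 = 6.45 ft; q_3 = 3.17 × 1.93 × 6.45 = 39.46 ft³/s
w_4 = (36.9 − 13.3)/2 = 11.8 ft; q_4 = 3.15 × 1.88 × 11.8 = 69.88 ft³/s
w_5 = (50.5 − 20.4)/2 = 15.05 ft; q_5 = 3.12 × 1.63 × 15.05 = 76.54 ft³/s
Stations 1, 6 contribute zero (depth or velocity is 0).
Q = Σ qᵢ = 210.0 ft³/s

210 ft³/s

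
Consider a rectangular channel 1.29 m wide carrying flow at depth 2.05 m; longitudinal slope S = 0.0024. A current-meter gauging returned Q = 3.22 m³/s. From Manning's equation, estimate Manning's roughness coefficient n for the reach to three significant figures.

A = b·y = 1.29 × 2.05 = 2.645 m²
P = b + 2y = 1.29 + 2×2.05 = 5.390 m
R = A/P = 2.645/5.390 = 0.4906 m
n = (1/Q)·A·R^(2/3)·S^(1/2) = (1/3.22) × 2.645 × 0.6221 × 0.04899 = 0.02503

0.0250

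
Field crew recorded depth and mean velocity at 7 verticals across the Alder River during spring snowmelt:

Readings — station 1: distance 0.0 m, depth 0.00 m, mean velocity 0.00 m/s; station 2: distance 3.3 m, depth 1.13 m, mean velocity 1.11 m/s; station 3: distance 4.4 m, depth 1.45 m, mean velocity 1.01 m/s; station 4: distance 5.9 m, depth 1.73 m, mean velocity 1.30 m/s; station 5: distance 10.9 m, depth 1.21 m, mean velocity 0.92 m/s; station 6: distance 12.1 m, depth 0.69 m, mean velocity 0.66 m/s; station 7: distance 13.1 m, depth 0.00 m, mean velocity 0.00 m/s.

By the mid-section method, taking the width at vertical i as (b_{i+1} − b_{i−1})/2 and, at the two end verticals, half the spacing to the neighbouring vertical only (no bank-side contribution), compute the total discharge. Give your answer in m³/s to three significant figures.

w_2 = (4.4 − 0.0)/2 = 2.2 m; q_2 = 1.11 × 1.13 × 2.2 = 2.759 m³/s
w_3 = (5.9 − 3.3)/2 = 1.3 m; q_3 = 1.01 × 1.45 × 1.3 = 1.904 m³/s
w_4 = (10.9 − 4.4)/2 = 3.25 m; q_4 = 1.30 × 1.73 × 3.25 = 7.309 m³/s
w_5 = (12.1 − 5.9)/2 = 3.1 m; q_5 = 0.92 × 1.21 × 3.1 = 3.451 m³/s
w_6 = (13.1 − 10.9)/2 = 1.1 m; q_6 = 0.66 × 0.69 × 1.1 = 0.5009 m³/s
Stations 1, 7 contribute zero (depth or velocity is 0).
Q = Σ qᵢ = 15.92 m³/s

15.9 m³/s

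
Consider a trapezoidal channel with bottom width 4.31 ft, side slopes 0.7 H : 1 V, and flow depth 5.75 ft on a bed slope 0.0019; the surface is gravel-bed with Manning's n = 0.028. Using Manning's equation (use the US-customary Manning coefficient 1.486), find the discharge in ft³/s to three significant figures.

210 ft³/s

A = (b + z·y)·y = (4.31 + 0.7×5.75)×5.75 = 47.93 ft²
P = b + 2y√(1+z²) = 4.31 + 2×5.75×√(1+0.7²) = 18.35 ft
R = A/P = 47.93/18.35 = 2.612 ft
Q = (1.486/n)·A·R^(2/3)·S^(1/2) = (1.486/0.028) × 47.93 × 2.612^(2/3) × 0.0019^(1/2) = 210.3 ft³/s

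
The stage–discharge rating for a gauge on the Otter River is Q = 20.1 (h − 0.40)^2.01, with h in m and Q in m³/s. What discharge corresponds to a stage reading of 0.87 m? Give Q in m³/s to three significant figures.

Q = 20.1 × (0.87 − 0.40)^2.01 = 20.1 × 0.47^2.01 = 4.407 m³/s

4.41 m³/s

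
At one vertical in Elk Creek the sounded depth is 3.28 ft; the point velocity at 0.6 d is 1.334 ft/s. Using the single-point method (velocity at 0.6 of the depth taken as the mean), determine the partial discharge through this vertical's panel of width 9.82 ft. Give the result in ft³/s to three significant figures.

43.0 ft³/s

v̄ = v₀.₆ = 1.334 ft/s
q = v̄ × d × w = 1.334 × 3.28 × 9.82 = 42.97 ft³/s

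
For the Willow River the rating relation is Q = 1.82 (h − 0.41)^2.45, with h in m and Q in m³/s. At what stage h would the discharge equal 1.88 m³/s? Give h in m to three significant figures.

h − h₀ = (Q/C)^(1/b) = (1.88/1.82)^(1/2.45) = 1.013 m
h = 0.41 + 1.013 = 1.423 m

1.42 m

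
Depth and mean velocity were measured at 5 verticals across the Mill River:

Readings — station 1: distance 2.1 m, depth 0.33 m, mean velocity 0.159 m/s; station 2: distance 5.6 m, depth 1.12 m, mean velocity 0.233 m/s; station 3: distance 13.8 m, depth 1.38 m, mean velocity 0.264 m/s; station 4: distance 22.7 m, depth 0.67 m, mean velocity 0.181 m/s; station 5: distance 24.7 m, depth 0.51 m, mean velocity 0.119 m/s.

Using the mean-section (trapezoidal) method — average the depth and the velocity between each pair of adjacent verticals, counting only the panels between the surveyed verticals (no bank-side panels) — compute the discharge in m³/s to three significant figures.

Panel 1-2: Δb = 3.5 m, d̄ = (0.33+1.12)/2 = 0.725, v̄ = (0.159+0.233)/2 = 0.196 → q = 3.5×0.725×0.196 = 0.4974 m³/s
Panel 2-3: Δb = 8.2 m, d̄ = (1.12+1.38)/2 = 1.25, v̄ = (0.233+0.264)/2 = 0.2485 → q = 8.2×1.25×0.2485 = 2.547 m³/s
Panel 3-4: Δb = 8.9 m, d̄ = (1.38+0.67)/2 = 1.025, v̄ = (0.264+0.181)/2 = 0.2225 → q = 8.9×1.025×0.2225 = 2.030 m³/s
Panel 4-5: Δb = 2 m, d̄ = (0.67+0.51)/2 = 0.59, v̄ = (0.181+0.119)/2 = 0.15 → q = 2×0.59×0.15 = 0.1770 m³/s
Q = Σ q = 5.251 m³/s

5.25 m³/s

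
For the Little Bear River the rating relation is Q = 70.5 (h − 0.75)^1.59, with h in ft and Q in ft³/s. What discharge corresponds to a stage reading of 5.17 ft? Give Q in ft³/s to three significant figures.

Q = 70.5 × (5.17 − 0.75)^1.59 = 70.5 × 4.42^1.59 = 748.9 ft³/s

749 ft³/s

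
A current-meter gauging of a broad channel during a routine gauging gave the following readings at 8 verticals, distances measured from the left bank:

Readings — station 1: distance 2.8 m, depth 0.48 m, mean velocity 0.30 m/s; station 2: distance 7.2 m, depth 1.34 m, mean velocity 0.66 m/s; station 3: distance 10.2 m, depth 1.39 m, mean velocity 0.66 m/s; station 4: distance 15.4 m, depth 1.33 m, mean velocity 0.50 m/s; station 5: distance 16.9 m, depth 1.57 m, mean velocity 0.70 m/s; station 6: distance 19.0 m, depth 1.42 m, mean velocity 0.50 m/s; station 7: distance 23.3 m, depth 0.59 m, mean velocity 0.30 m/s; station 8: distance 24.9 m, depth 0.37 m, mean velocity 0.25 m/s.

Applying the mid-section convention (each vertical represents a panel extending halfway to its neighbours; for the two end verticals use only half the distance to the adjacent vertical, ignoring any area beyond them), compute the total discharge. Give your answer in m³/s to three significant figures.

14.4 m³/s

w_1 = (7.2 − 2.8)/2 = 2.2 m; q_1 = 0.30 × 0.48 × 2.2 = 0.3168 m³/s
w_2 = (10.2 − 2.8)/2 = 3.7 m; q_2 = 0.66 × 1.34 × 3.7 = 3.272 m³/s
w_3 = (15.4 − 7.2)/2 = 4.1 m; q_3 = 0.66 × 1.39 × 4.1 = 3.761 m³/s
w_4 = (16.9 − 10.2)/2 = 3.35 m; q_4 = 0.50 × 1.33 × 3.35 = 2.228 m³/s
w_5 = (19.0 − 15.4)/2 = 1.8 m; q_5 = 0.70 × 1.57 × 1.8 = 1.978 m³/s
w_6 = (23.3 − 16.9)/2 = 3.2 m; q_6 = 0.50 × 1.42 × 3.2 = 2.272 m³/s
w_7 = (24.9 − 19.0)/2 = 2.95 m; q_7 = 0.30 × 0.59 × 2.95 = 0.5222 m³/s
w_8 = (24.9 − 23.3)/2 = 0.8 m; q_8 = 0.25 × 0.37 × 0.8 = 0.07400 m³/s
Q = Σ qᵢ = 14.42 m³/s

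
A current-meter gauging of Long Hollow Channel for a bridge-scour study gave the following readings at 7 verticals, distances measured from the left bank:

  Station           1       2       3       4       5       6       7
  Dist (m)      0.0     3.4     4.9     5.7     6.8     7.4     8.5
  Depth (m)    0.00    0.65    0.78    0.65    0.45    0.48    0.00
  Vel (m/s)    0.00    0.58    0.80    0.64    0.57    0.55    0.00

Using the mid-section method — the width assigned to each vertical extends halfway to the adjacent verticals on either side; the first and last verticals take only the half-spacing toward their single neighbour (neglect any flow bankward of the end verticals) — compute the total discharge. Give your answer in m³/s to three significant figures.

w_2 = (4.9 − 0.0)/2 = 2.45 m; q_2 = 0.58 × 0.65 × 2.45 = 0.9237 m³/s
w_3 = (5.7 − 3.4)/2 = 1.15 m; q_3 = 0.80 × 0.78 × 1.15 = 0.7176 m³/s
w_4 = (6.8 − 4.9)/2 = 0.95 m; q_4 = 0.64 × 0.65 × 0.95 = 0.3952 m³/s
w_5 = (7.4 − 5.7)/2 = 0.85 m; q_5 = 0.57 × 0.45 × 0.85 = 0.2180 m³/s
w_6 = (8.5 − 6.8)/2 = 0.85 m; q_6 = 0.55 × 0.48 × 0.85 = 0.2244 m³/s
Stations 1, 7 contribute zero (depth or velocity is 0).
Q = Σ qᵢ = 2.479 m³/s

2.48 m³/s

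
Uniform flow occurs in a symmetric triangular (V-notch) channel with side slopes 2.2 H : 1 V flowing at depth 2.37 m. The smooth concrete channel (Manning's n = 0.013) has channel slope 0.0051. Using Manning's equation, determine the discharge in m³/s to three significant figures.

71.4 m³/s

A = z·y² = 2.2×2.37² = 12.36 m²
P = 2y√(1+z²) = 2×2.37×√(1+2.2²) = 11.45 m
R = A/P = 12.36/11.45 = 1.079 m
Q = (1/n)·A·R^(2/3)·S^(1/2) = (1/0.013) × 12.36 × 1.079^(2/3) × 0.0051^(1/2) = 71.40 m³/s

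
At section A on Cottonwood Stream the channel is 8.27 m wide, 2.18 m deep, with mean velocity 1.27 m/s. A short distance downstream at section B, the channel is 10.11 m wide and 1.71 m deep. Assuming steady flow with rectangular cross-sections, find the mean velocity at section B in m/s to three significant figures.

Q = A₁V₁ = (8.27×2.18) × 1.27 = 22.90 m³/s
A₂ = 10.11 × 1.71 = 17.29 m²
V₂ = Q/A₂ = 22.90/17.29 = 1.324 m/s

1.32 m/s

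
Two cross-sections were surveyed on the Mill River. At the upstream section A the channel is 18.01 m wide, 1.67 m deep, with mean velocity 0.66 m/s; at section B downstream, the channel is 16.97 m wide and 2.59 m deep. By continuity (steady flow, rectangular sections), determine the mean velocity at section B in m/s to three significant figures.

0.452 m/s

Q = A₁V₁ = (18.01×1.67) × 0.66 = 19.85 m³/s
A₂ = 16.97 × 2.59 = 43.95 m²
V₂ = Q/A₂ = 19.85/43.95 = 0.4516 m/s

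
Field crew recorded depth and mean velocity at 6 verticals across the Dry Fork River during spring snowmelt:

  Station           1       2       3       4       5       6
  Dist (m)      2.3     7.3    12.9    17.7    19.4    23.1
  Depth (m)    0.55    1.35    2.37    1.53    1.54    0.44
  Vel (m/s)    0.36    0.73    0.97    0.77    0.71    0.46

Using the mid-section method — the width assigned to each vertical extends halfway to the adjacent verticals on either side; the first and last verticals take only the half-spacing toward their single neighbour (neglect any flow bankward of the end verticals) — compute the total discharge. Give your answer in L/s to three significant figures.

w_1 = (7.3 − 2.3)/2 = 2.5 m; q_1 = 0.36 × 0.55 × 2.5 = 0.4950 m³/s
w_2 = (12.9 − 2.3)/2 = 5.3 m; q_2 = 0.73 × 1.35 × 5.3 = 5.223 m³/s
w_3 = (17.7 − 7.3)/2 = 5.2 m; q_3 = 0.97 × 2.37 × 5.2 = 11.95 m³/s
w_4 = (19.4 − 12.9)/2 = 3.25 m; q_4 = 0.77 × 1.53 × 3.25 = 3.829 m³/s
w_5 = (23.1 − 17.7)/2 = 2.7 m; q_5 = 0.71 × 1.54 × 2.7 = 2.952 m³/s
w_6 = (23.1 − 19.4)/2 = 1.85 m; q_6 = 0.46 × 0.44 × 1.85 = 0.3744 m³/s
Q = Σ qᵢ = 24.83 m³/s
= 24.83 × 1000 = 24830 L/s

24800 L/s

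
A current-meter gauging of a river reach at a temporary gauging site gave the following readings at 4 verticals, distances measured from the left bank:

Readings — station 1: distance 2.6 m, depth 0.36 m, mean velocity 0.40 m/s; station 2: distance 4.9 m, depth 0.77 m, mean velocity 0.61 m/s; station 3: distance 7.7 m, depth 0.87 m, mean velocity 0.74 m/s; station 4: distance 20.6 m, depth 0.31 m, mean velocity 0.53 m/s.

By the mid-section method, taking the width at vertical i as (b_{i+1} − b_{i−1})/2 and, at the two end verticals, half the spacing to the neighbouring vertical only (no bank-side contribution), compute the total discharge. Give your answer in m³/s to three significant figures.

w_1 = (4.9 − 2.6)/2 = 1.15 m; q_1 = 0.40 × 0.36 × 1.15 = 0.1656 m³/s
w_2 = (7.7 − 2.6)/2 = 2.55 m; q_2 = 0.61 × 0.77 × 2.55 = 1.198 m³/s
w_3 = (20.6 − 4.9)/2 = 7.85 m; q_3 = 0.74 × 0.87 × 7.85 = 5.054 m³/s
w_4 = (20.6 − 7.7)/2 = 6.45 m; q_4 = 0.53 × 0.31 × 6.45 = 1.060 m³/s
Q = Σ qᵢ = 7.477 m³/s

7.48 m³/s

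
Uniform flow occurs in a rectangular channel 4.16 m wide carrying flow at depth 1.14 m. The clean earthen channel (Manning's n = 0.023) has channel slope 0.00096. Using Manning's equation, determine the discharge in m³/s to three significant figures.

A = b·y = 4.16 × 1.14 = 4.742 m²
P = b + 2y = 4.16 + 2×1.14 = 6.440 m
R = A/P = 4.742/6.440 = 0.7364 m
Q = (1/n)·A·R^(2/3)·S^(1/2) = (1/0.023) × 4.742 × 0.7364^(2/3) × 0.00096^(1/2) = 5.210 m³/s

5.21 m³/s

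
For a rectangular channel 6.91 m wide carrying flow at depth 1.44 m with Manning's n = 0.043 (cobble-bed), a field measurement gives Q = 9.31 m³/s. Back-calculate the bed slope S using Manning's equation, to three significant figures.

0.00158

A = b·y = 6.91 × 1.44 = 9.950 m²
P = b + 2y = 6.91 + 2×1.44 = 9.790 m
R = A/P = 9.950/9.790 = 1.016 m
S = (Q·n / (1·A·R^(2/3)))² = (9.31×0.043 / (1×9.950×1.011))² = 0.001584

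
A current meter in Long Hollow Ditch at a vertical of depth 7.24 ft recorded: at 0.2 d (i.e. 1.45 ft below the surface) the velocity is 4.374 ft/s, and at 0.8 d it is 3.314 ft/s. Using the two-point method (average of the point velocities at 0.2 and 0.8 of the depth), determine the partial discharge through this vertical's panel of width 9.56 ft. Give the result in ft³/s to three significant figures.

v̄ = (4.374 + 3.314) / 2 = 3.844 ft/s
q = v̄ × d × w = 3.844 × 7.24 × 9.56 = 266.1 ft³/s

266 ft³/s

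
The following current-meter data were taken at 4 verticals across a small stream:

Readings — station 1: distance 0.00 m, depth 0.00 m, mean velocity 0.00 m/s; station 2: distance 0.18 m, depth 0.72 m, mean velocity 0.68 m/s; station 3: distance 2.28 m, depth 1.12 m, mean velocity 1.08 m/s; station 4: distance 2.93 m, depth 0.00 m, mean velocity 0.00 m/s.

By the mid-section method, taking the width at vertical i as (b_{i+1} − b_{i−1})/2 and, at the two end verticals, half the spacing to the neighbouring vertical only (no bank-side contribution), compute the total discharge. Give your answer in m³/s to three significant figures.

2.22 m³/s

w_2 = (2.28 − 0.00)/2 = 1.14 m; q_2 = 0.68 × 0.72 × 1.14 = 0.5581 m³/s
w_3 = (2.93 − 0.18)/2 = 1.375 m; q_3 = 1.08 × 1.12 × 1.375 = 1.663 m³/s
Stations 1, 4 contribute zero (depth or velocity is 0).
Q = Σ qᵢ = 2.221 m³/s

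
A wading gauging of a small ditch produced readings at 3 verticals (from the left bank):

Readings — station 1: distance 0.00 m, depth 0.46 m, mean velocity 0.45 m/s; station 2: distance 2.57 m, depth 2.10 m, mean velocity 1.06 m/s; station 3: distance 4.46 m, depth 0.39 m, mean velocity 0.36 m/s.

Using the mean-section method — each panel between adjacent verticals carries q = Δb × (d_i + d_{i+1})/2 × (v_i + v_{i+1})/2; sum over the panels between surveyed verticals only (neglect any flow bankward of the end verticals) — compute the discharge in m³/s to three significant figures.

Panel 1-2: Δb = 2.57 m, d̄ = (0.46+2.10)/2 = 1.28, v̄ = (0.45+1.06)/2 = 0.755 → q = 2.57×1.28×0.755 = 2.484 m³/s
Panel 2-3: Δb = 1.89 m, d̄ = (2.10+0.39)/2 = 1.245, v̄ = (1.06+0.36)/2 = 0.71 → q = 1.89×1.245×0.71 = 1.671 m³/s
Q = Σ q = 4.154 m³/s

4.15 m³/s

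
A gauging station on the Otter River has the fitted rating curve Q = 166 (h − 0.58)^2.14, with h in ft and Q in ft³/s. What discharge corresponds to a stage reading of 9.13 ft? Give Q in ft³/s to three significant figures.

16400 ft³/s

Q = 166 × (9.13 − 0.58)^2.14 = 166 × 8.55^2.14 = 16390 ft³/s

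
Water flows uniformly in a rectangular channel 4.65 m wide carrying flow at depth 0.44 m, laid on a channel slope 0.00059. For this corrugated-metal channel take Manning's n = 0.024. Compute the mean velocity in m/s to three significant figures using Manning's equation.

0.522 m/s

A = b·y = 4.65 × 0.44 = 2.046 m²
P = b + 2y = 4.65 + 2×0.44 = 5.530 m
R = A/P = 2.046/5.530 = 0.3700 m
Q = (1/n)·A·R^(2/3)·S^(1/2) = (1/0.024) × 2.046 × 0.3700^(2/3) × 0.00059^(1/2) = 1.067 m³/s
V = Q/A = 1.067/2.046 = 0.5216 m/s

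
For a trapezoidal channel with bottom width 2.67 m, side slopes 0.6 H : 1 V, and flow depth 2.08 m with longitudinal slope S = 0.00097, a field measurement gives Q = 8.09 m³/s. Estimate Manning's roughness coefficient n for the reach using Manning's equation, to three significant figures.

0.0331

A = (b + z·y)·y = (2.67 + 0.6×2.08)×2.08 = 8.149 m²
P = b + 2y√(1+z²) = 2.67 + 2×2.08×√(1+0.6²) = 7.521 m
R = A/P = 8.149/7.521 = 1.084 m
n = (1/Q)·A·R^(2/3)·S^(1/2) = (1/8.09) × 8.149 × 1.055 × 0.03114 = 0.03310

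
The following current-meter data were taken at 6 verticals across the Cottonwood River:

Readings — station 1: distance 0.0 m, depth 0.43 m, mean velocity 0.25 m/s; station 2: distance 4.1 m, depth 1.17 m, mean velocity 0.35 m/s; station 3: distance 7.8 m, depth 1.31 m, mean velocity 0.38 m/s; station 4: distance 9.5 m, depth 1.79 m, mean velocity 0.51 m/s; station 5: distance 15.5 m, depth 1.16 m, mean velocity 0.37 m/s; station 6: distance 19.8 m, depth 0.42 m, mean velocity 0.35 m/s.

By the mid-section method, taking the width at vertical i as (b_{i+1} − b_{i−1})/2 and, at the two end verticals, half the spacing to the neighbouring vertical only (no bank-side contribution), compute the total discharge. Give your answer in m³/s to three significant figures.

9.20 m³/s

w_1 = (4.1 − 0.0)/2 = 2.05 m; q_1 = 0.25 × 0.43 × 2.05 = 0.2204 m³/s
w_2 = (7.8 − 0.0)/2 = 3.9 m; q_2 = 0.35 × 1.17 × 3.9 = 1.597 m³/s
w_3 = (9.5 − 4.1)/2 = 2.7 m; q_3 = 0.38 × 1.31 × 2.7 = 1.344 m³/s
w_4 = (15.5 − 7.8)/2 = 3.85 m; q_4 = 0.51 × 1.79 × 3.85 = 3.515 m³/s
w_5 = (19.8 − 9.5)/2 = 5.15 m; q_5 = 0.37 × 1.16 × 5.15 = 2.210 m³/s
w_6 = (19.8 − 15.5)/2 = 2.15 m; q_6 = 0.35 × 0.42 × 2.15 = 0.3161 m³/s
Q = Σ qᵢ = 9.203 m³/s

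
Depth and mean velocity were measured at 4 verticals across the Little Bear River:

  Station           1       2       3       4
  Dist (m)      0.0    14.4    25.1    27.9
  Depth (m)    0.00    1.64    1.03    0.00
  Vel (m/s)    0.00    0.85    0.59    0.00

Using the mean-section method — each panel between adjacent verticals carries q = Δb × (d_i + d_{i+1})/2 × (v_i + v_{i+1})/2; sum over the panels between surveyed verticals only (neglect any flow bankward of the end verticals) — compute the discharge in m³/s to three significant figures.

15.7 m³/s

Panel 1-2: Δb = 14.4 m, d̄ = (0.00+1.64)/2 = 0.82, v̄ = (0.00+0.85)/2 = 0.425 → q = 14.4×0.82×0.425 = 5.018 m³/s
Panel 2-3: Δb = 10.7 m, d̄ = (1.64+1.03)/2 = 1.335, v̄ = (0.85+0.59)/2 = 0.72 → q = 10.7×1.335×0.72 = 10.28 m³/s
Panel 3-4: Δb = 2.8 m, d̄ = (1.03+0.00)/2 = 0.515, v̄ = (0.59+0.00)/2 = 0.295 → q = 2.8×0.515×0.295 = 0.4254 m³/s
Q = Σ q = 15.73 m³/s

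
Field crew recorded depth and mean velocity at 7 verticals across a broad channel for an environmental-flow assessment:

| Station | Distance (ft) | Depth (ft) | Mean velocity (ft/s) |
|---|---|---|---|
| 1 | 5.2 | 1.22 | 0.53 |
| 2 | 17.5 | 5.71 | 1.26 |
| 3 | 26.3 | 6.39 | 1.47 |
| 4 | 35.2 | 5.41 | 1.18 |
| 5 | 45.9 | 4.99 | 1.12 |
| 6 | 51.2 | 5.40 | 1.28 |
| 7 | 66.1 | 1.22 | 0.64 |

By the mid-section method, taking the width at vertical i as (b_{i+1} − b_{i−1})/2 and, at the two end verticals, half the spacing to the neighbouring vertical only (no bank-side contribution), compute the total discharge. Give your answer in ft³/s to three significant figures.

346 ft³/s

w_1 = (17.5 − 5.2)/2 = 6.15 ft; q_1 = 0.53 × 1.22 × 6.15 = 3.977 ft³/s
w_2 = (26.3 − 5.2)/2 = 10.55 ft; q_2 = 1.26 × 5.71 × 10.55 = 75.90 ft³/s
w_3 = (35.2 − 17.5)/2 = 8.85 ft; q_3 = 1.47 × 6.39 × 8.85 = 83.13 ft³/s
w_4 = (45.9 − 26.3)/2 = 9.8 ft; q_4 = 1.18 × 5.41 × 9.8 = 62.56 ft³/s
w_5 = (51.2 − 35.2)/2 = 8 ft; q_5 = 1.12 × 4.99 × 8 = 44.71 ft³/s
w_6 = (66.1 − 45.9)/2 = 10.1 ft; q_6 = 1.28 × 5.40 × 10.1 = 69.81 ft³/s
w_7 = (66.1 − 51.2)/2 = 7.45 ft; q_7 = 0.64 × 1.22 × 7.45 = 5.817 ft³/s
Q = Σ qᵢ = 345.9 ft³/s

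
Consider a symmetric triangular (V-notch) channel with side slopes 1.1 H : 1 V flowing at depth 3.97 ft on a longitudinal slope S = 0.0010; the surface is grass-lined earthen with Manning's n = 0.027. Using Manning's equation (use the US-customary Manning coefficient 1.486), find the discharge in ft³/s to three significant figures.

39.0 ft³/s

A = z·y² = 1.1×3.97² = 17.34 ft²
P = 2y√(1+z²) = 2×3.97×√(1+1.1²) = 11.80 ft
R = A/P = 17.34/11.80 = 1.469 ft
Q = (1.486/n)·A·R^(2/3)·S^(1/2) = (1.486/0.027) × 17.34 × 1.469^(2/3) × 0.0010^(1/2) = 38.99 ft³/s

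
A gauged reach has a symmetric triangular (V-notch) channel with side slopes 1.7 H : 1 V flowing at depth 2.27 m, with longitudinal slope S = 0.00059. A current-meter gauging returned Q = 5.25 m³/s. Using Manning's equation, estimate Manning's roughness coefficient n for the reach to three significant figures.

A = z·y² = 1.7×2.27² = 8.760 m²
P = 2y√(1+z²) = 2×2.27×√(1+1.7²) = 8.954 m
R = A/P = 8.760/8.954 = 0.9783 m
n = (1/Q)·A·R^(2/3)·S^(1/2) = (1/5.25) × 8.760 × 0.9855 × 0.02429 = 0.03994

0.0399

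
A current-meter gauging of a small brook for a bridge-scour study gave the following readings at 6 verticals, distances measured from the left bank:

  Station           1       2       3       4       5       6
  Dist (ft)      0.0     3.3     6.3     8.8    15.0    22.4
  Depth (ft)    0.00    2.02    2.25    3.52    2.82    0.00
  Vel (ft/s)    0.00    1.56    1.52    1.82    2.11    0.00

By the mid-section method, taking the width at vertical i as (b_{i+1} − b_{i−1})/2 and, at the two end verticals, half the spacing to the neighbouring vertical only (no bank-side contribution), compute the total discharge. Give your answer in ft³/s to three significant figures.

w_2 = (6.3 − 0.0)/2 = 3.15 ft; q_2 = 1.56 × 2.02 × 3.15 = 9.926 ft³/s
w_3 = (8.8 − 3.3)/2 = 2.75 ft; q_3 = 1.52 × 2.25 × 2.75 = 9.405 ft³/s
w_4 = (15.0 − 6.3)/2 = 4.35 ft; q_4 = 1.82 × 3.52 × 4.35 = 27.87 ft³/s
w_5 = (22.4 − 8.8)/2 = 6.8 ft; q_5 = 2.11 × 2.82 × 6.8 = 40.46 ft³/s
Stations 1, 6 contribute zero (depth or velocity is 0).
Q = Σ qᵢ = 87.66 ft³/s

87.7 ft³/s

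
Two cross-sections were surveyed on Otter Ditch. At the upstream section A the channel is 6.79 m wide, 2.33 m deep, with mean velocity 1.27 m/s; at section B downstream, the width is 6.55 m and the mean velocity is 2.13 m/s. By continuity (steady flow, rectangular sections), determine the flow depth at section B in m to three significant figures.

Q = A₁V₁ = (6.79×2.33) × 1.27 = 20.09 m³/s
d₂ = Q/(b₂ V₂) = 20.09/(6.55×2.13) = 1.440 m

1.44 m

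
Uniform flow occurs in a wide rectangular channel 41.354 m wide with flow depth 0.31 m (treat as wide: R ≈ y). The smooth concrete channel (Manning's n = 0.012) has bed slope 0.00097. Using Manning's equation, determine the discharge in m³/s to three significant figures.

A = b·y = 41.354 × 0.31 = 12.82 m²
Wide channel: R ≈ y = 0.31 m
Q = (1/n)·A·R^(2/3)·S^(1/2) = (1/0.012) × 12.82 × 0.3100^(2/3) × 0.00097^(1/2) = 15.24 m³/s

15.2 m³/s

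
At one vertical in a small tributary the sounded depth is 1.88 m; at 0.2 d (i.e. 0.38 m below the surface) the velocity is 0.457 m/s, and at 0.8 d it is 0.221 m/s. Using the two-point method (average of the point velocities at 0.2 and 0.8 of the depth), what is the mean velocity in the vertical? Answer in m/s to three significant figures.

0.339 m/s

v̄ = (0.457 + 0.221) / 2 = 0.3390 m/s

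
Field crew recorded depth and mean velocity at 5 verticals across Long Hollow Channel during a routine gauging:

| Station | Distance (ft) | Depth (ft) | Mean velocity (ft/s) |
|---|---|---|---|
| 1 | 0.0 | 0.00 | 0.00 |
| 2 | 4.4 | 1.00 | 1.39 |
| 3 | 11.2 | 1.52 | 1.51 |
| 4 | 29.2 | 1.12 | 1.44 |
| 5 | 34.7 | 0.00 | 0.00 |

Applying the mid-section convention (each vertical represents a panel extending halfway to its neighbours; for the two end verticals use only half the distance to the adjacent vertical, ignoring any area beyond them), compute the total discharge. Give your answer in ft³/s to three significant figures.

w_2 = (11.2 − 0.0)/2 = 5.6 ft; q_2 = 1.39 × 1.00 × 5.6 = 7.784 ft³/s
w_3 = (29.2 − 4.4)/2 = 12.4 ft; q_3 = 1.51 × 1.52 × 12.4 = 28.46 ft³/s
w_4 = (34.7 − 11.2)/2 = 11.75 ft; q_4 = 1.44 × 1.12 × 11.75 = 18.95 ft³/s
Stations 1, 5 contribute zero (depth or velocity is 0).
Q = Σ qᵢ = 55.19 ft³/s

55.2 ft³/s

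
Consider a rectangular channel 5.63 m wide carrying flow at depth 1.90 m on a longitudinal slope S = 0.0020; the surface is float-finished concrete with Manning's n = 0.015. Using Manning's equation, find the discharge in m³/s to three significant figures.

A = b·y = 5.63 × 1.90 = 10.70 m²
P = b + 2y = 5.63 + 2×1.90 = 9.430 m
R = A/P = 10.70/9.430 = 1.134 m
Q = (1/n)·A·R^(2/3)·S^(1/2) = (1/0.015) × 10.70 × 1.134^(2/3) × 0.0020^(1/2) = 34.69 m³/s

34.7 m³/s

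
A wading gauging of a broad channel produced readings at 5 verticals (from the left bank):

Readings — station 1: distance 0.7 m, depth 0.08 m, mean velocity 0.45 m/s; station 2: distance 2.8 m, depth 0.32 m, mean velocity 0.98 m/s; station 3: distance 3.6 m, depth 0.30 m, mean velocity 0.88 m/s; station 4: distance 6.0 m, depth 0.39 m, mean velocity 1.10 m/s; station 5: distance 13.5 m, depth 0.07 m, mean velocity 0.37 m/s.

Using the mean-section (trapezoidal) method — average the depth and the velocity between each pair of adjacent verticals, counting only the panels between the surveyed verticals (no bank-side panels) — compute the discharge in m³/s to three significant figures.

Panel 1-2: Δb = 2.1 m, d̄ = (0.08+0.32)/2 = 0.2, v̄ = (0.45+0.98)/2 = 0.715 → q = 2.1×0.2×0.715 = 0.3003 m³/s
Panel 2-3: Δb = 0.8 m, d̄ = (0.32+0.30)/2 = 0.31, v̄ = (0.98+0.88)/2 = 0.93 → q = 0.8×0.31×0.93 = 0.2306 m³/s
Panel 3-4: Δb = 2.4 m, d̄ = (0.30+0.39)/2 = 0.345, v̄ = (0.88+1.10)/2 = 0.99 → q = 2.4×0.345×0.99 = 0.8197 m³/s
Panel 4-5: Δb = 7.5 m, d̄ = (0.39+0.07)/2 = 0.23, v̄ = (1.10+0.37)/2 = 0.735 → q = 7.5×0.23×0.735 = 1.268 m³/s
Q = Σ q = 2.619 m³/s

2.62 m³/s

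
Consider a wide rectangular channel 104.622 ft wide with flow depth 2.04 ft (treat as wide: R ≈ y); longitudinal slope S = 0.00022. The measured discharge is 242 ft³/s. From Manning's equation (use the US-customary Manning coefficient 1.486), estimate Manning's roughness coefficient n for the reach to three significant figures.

0.0313

A = b·y = 104.622 × 2.04 = 213.4 ft²
Wide channel: R ≈ y = 2.04 ft
n = (1.486/Q)·A·R^(2/3)·S^(1/2) = (1.486/242) × 213.4 × 1.608 × 0.01483 = 0.03127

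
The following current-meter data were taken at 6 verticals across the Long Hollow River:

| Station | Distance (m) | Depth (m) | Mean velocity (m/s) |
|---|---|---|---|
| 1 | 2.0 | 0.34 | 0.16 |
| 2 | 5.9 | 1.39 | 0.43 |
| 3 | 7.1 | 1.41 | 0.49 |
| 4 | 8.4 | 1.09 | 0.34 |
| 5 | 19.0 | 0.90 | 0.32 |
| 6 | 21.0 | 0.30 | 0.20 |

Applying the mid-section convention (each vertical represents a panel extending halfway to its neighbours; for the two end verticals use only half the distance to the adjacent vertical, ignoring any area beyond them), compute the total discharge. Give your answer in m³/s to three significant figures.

6.57 m³/s

w_1 = (5.9 − 2.0)/2 = 1.95 m; q_1 = 0.16 × 0.34 × 1.95 = 0.1061 m³/s
w_2 = (7.1 − 2.0)/2 = 2.55 m; q_2 = 0.43 × 1.39 × 2.55 = 1.524 m³/s
w_3 = (8.4 − 5.9)/2 = 1.25 m; q_3 = 0.49 × 1.41 × 1.25 = 0.8636 m³/s
w_4 = (19.0 − 7.1)/2 = 5.95 m; q_4 = 0.34 × 1.09 × 5.95 = 2.205 m³/s
w_5 = (21.0 − 8.4)/2 = 6.3 m; q_5 = 0.32 × 0.90 × 6.3 = 1.814 m³/s
w_6 = (21.0 − 19.0)/2 = 1 m; q_6 = 0.20 × 0.30 × 1 = 0.06000 m³/s
Q = Σ qᵢ = 6.573 m³/s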